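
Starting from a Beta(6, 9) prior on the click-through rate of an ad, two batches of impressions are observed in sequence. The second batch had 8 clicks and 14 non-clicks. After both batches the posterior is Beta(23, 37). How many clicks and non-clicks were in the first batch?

Because Beta–binomial updating is additive in the counts, the combined data contributed (α_post−α_prior, β_post−β_prior) successes and failures.
Total across both batches: 23−6=17 clicks, 37−9=28 non-clicks.
Subtract the second batch: 17−8=9 clicks and 28−14=14 non-clicks.

9 clicks and 14 non-clicks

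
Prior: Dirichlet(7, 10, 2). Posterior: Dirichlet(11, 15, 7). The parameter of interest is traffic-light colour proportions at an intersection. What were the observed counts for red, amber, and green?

For a Dirichlet(α) prior with multinomial counts c, the posterior is Dirichlet(α + c) componentwise.
Counts are posterior − prior componentwise: 11−7=4, 15−10=5, 7−2=5.

counts (4, 5, 5)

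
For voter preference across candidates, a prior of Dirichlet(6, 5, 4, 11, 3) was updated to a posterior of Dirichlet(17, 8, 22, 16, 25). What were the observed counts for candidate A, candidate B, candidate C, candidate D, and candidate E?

counts (11, 3, 18, 5, 22)

For a Dirichlet(α) prior with multinomial counts c, the posterior is Dirichlet(α + c) componentwise.
Counts are posterior − prior componentwise: 17−6=11, 8−5=3, 22−4=18, 16−11=5, 25−3=22.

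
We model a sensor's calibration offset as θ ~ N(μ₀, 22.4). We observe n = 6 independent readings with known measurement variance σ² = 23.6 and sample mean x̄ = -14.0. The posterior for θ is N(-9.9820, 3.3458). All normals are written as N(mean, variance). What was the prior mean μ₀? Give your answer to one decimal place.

μ₀ = 12.9

The posterior mean is a precision-weighted average: μ_n = (τ₀μ₀ + τ_data·x̄)/(τ₀+τ_data), with τ₀=1/σ₀² and τ_data=n/σ².
Here τ₀ = 1/22.4 = 0.044643 and τ_data = 6/23.6 = 0.254237, so τ_n = 0.298880.
Rearranging for μ₀: μ₀ = (μ_n·τ_n − τ_data·x̄)/τ₀ = (-9.9820·0.298880 − 0.254237·-14.0) / 0.044643 = 0.575898/0.044643 ≈ 12.9.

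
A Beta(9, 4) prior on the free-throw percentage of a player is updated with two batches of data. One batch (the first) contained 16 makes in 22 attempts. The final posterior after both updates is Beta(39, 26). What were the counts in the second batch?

Because Beta–binomial updating is additive in the counts, the combined data contributed (α_post−α_prior, β_post−β_prior) successes and failures.
Total across both batches: 39−9=30 makes, 26−4=22 misses.
Subtract the first batch: 30−16=14 makes and 22−6=16 misses.

14 makes and 16 misses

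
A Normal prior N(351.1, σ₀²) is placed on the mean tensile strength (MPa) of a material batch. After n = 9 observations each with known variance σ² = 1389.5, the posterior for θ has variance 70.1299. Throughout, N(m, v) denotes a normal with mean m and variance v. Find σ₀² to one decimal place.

Posterior precision equals prior precision plus data precision: 1/σ_n² = 1/σ₀² + n/σ².
So 1/σ₀² = 1/70.1299 − 9/1389.5 = 0.014259 − 0.006477 = 0.007782.
Hence σ₀² = 1/0.007782 ≈ 128.5.

σ₀² = 128.5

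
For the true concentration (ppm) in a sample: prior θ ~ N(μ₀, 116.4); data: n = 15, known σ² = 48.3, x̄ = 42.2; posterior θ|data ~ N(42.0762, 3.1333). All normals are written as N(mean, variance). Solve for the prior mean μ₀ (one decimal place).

μ₀ = 37.6

With known observation variance, the Normal–Normal posterior has precision τ_n = τ₀ + n/σ² and mean μ_n = (τ₀μ₀ + (n/σ²)x̄)/τ_n.
Here τ₀ = 1/116.4 = 0.008591 and τ_data = 15/48.3 = 0.310559, so τ_n = 0.319150.
Rearranging for μ₀: μ₀ = (μ_n·τ_n − τ_data·x̄)/τ₀ = (42.0762·0.319150 − 0.310559·42.2) / 0.008591 = 0.323029/0.008591 ≈ 37.6.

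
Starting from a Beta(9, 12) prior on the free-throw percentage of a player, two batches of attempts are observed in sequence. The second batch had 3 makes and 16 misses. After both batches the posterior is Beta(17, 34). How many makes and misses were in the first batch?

5 makes and 6 misses

Because Beta–binomial updating is additive in the counts, the combined data contributed (α_post−α_prior, β_post−β_prior) successes and failures.
Total across both batches: 17−9=8 makes, 34−12=22 misses.
Subtract the second batch: 8−3=5 makes and 22−16=6 misses.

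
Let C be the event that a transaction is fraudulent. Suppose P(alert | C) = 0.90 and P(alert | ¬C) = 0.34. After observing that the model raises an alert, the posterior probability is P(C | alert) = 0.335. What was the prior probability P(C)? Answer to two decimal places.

P(C) = 0.16

Bayes' rule in odds form gives O(C|E) = O(C)·[P(E|C)/P(E|¬C)], hence O(C) = O(C|E)/LR.
Posterior odds = 0.335/(1−0.335) = 0.5038. LR = 0.90/0.34 = 2.6471.
Prior odds = 0.5038/2.6471 = 0.1903, so P(C) = 0.1903/(1+0.1903) ≈ 0.16.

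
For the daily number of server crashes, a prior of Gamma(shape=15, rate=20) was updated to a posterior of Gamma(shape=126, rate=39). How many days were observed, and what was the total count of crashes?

n = 19 days with total 111 crashes

Gamma–Poisson conjugacy: posterior shape = α + Σxᵢ, posterior rate = β + n.
Matching: Σxᵢ = 126 − 15 = 111 and n = 39 − 20 = 19.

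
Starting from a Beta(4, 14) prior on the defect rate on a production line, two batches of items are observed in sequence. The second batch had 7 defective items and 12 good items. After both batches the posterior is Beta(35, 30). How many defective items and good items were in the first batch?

Because Beta–binomial updating is additive in the counts, the combined data contributed (α_post−α_prior, β_post−β_prior) successes and failures.
Total across both batches: 35−4=31 defective items, 30−14=16 good items.
Subtract the second batch: 31−7=24 defective items and 16−12=4 good items.

24 defective items and 4 good items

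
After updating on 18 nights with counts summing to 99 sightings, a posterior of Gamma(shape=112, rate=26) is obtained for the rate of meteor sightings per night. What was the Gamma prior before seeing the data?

Gamma(shape=13, rate=8)

A Gamma(α, β) prior (rate parametrization) on a Poisson rate with n observations summing to S gives posterior Gamma(α+S, β+n).
So α = 112 − 99 = 13 and β = 26 − 18 = 8.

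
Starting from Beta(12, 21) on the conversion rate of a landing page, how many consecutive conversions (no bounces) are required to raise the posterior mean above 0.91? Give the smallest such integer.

After k conversions and 0 bounces the posterior is Beta(12+k, 21), with mean (12+k)/(12+21+k).
Set (12+k)/(33+k) > 0.91 and solve: k > (0.91·33 − 12)/(1 − 0.91) = 200.333.
The smallest integer exceeding 200.333 is 201, and checking k=201: (213)/(234) = 0.9103 > 0.91.

k = 201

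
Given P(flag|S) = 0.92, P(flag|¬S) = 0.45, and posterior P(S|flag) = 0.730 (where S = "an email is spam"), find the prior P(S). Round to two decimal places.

P(S) = 0.57

Bayes' rule in odds form gives O(S|E) = O(S)·[P(E|S)/P(E|¬S)], hence O(S) = O(S|E)/LR.
Posterior odds = 0.730/(1−0.730) = 2.7037. LR = 0.92/0.45 = 2.0444.
Prior odds = 2.7037/2.0444 = 1.3225, so P(S) = 1.3225/(1+1.3225) ≈ 0.57.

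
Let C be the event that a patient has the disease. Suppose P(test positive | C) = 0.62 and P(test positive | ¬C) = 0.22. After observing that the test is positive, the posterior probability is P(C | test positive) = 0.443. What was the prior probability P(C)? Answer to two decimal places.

P(C) = 0.22

Bayes' rule in odds form gives O(C|E) = O(C)·[P(E|C)/P(E|¬C)], hence O(C) = O(C|E)/LR.
Posterior odds = 0.443/(1−0.443) = 0.7953. LR = 0.62/0.22 = 2.8182.
Prior odds = 0.7953/2.8182 = 0.2822, so P(C) = 0.2822/(1+0.2822) ≈ 0.22.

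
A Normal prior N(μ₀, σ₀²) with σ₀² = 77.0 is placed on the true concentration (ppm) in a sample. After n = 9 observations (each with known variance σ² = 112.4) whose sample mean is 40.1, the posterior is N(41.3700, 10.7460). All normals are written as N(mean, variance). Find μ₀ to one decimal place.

The posterior mean is a precision-weighted average: μ_n = (τ₀μ₀ + τ_data·x̄)/(τ₀+τ_data), with τ₀=1/σ₀² and τ_data=n/σ².
Here τ₀ = 1/77.0 = 0.012987 and τ_data = 9/112.4 = 0.080071, so τ_n = 0.093058.
Rearranging for μ₀: μ₀ = (μ_n·τ_n − τ_data·x̄)/τ₀ = (41.3700·0.093058 − 0.080071·40.1) / 0.012987 = 0.638962/0.012987 ≈ 49.2.

μ₀ = 49.2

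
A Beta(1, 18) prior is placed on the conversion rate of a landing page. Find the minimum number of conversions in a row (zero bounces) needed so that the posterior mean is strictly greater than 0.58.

k = 24

After k conversions and 0 bounces the posterior is Beta(1+k, 18), with mean (1+k)/(1+18+k).
Set (1+k)/(19+k) > 0.58 and solve: k > (0.58·19 − 1)/(1 − 0.58) = 23.857.
The smallest integer exceeding 23.857 is 24.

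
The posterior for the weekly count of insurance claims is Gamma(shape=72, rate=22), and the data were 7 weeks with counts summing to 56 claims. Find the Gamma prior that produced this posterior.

Gamma(shape=16, rate=15)

Gamma–Poisson conjugacy: posterior shape = α + Σxᵢ, posterior rate = β + n.
So α = 72 − 56 = 16 and β = 22 − 7 = 15.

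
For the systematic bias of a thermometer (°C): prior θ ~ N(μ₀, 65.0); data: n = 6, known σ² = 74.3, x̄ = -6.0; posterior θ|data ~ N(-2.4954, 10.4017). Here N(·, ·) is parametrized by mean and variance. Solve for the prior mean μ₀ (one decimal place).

μ₀ = 15.9

The posterior mean is a precision-weighted average: μ_n = (τ₀μ₀ + τ_data·x̄)/(τ₀+τ_data), with τ₀=1/σ₀² and τ_data=n/σ².
Here τ₀ = 1/65.0 = 0.015385 and τ_data = 6/74.3 = 0.080754, so τ_n = 0.096139.
Rearranging for μ₀: μ₀ = (μ_n·τ_n − τ_data·x̄)/τ₀ = (-2.4954·0.096139 − 0.080754·-6.0) / 0.015385 = 0.244619/0.015385 ≈ 15.9.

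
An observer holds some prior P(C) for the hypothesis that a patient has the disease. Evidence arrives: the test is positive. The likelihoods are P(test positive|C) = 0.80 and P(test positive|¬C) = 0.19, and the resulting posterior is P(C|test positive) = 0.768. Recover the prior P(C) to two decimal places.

P(C) = 0.44

Bayes' rule in odds form gives O(C|E) = O(C)·[P(E|C)/P(E|¬C)], hence O(C) = O(C|E)/LR.
Posterior odds = 0.768/(1−0.768) = 3.3103. LR = 0.80/0.19 = 4.2105.
Prior odds = 3.3103/4.2105 = 0.7862, so P(C) = 0.7862/(1+0.7862) ≈ 0.44.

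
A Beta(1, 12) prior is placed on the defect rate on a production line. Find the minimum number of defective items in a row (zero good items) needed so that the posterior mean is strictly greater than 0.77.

After k defective items and 0 good items the posterior is Beta(1+k, 12), with mean (1+k)/(1+12+k).
Set (1+k)/(13+k) > 0.77 and solve: k > (0.77·13 − 1)/(1 − 0.77) = 39.174.
The smallest integer exceeding 39.174 is 40.

k = 40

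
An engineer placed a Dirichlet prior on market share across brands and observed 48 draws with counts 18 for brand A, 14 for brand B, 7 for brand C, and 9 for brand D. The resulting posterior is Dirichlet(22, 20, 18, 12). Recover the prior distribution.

Dirichlet(4, 6, 11, 3)

For a Dirichlet(α) prior with multinomial counts c, the posterior is Dirichlet(α + c) componentwise.
Subtract each count from the matching posterior parameter: 22−18=4, 20−14=6, 18−7=11, 12−9=3.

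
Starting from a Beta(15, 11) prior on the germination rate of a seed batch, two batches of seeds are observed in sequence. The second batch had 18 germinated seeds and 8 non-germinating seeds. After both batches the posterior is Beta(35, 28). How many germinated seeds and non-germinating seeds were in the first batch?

2 germinated seeds and 9 non-germinating seeds

Sequential conjugate updates are equivalent to a single update on the pooled data, so total successes = posterior α − prior α and total failures = posterior β − prior β.
Total across both batches: 35−15=20 germinated seeds, 28−11=17 non-germinating seeds.
Subtract the second batch: 20−18=2 germinated seeds and 17−8=9 non-germinating seeds.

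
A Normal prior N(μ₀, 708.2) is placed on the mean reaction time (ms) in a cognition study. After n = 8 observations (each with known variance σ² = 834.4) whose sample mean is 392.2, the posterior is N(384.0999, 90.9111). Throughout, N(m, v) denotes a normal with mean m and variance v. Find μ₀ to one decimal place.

The posterior mean is a precision-weighted average: μ_n = (τ₀μ₀ + τ_data·x̄)/(τ₀+τ_data), with τ₀=1/σ₀² and τ_data=n/σ².
Here τ₀ = 1/708.2 = 0.001412 and τ_data = 8/834.4 = 0.009588, so τ_n = 0.011000.
Rearranging for μ₀: μ₀ = (μ_n·τ_n − τ_data·x̄)/τ₀ = (384.0999·0.011000 − 0.009588·392.2) / 0.001412 = 0.464685/0.001412 ≈ 329.1.

μ₀ = 329.1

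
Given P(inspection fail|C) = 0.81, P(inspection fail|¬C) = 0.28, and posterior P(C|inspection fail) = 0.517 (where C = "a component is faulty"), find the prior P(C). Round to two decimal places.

P(C) = 0.27

In odds form, posterior odds = prior odds × likelihood ratio, so prior odds = posterior odds ÷ LR.
Posterior odds = 0.517/(1−0.517) = 1.0704. LR = 0.81/0.28 = 2.8929.
Prior odds = 1.0704/2.8929 = 0.3700, so P(C) = 0.3700/(1+0.3700) ≈ 0.27.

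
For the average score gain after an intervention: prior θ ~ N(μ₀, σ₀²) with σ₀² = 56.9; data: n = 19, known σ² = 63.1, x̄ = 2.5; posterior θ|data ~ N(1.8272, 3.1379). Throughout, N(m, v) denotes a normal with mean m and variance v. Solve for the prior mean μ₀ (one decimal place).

With known observation variance, the Normal–Normal posterior has precision τ_n = τ₀ + n/σ² and mean μ_n = (τ₀μ₀ + (n/σ²)x̄)/τ_n.
Here τ₀ = 1/56.9 = 0.017575 and τ_data = 19/63.1 = 0.301109, so τ_n = 0.318684.
Rearranging for μ₀: μ₀ = (μ_n·τ_n − τ_data·x̄)/τ₀ = (1.8272·0.318684 − 0.301109·2.5) / 0.017575 = -0.170473/0.017575 ≈ -9.7.

μ₀ = -9.7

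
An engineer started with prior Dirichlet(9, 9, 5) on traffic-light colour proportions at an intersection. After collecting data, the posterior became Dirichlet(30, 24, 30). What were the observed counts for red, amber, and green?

counts (21, 15, 25)

For a Dirichlet(α) prior with multinomial counts c, the posterior is Dirichlet(α + c) componentwise.
Counts are posterior − prior componentwise: 30−9=21, 24−9=15, 30−5=25.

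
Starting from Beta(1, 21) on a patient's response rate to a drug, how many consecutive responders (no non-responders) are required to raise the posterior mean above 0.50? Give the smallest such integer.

k = 21

After k responders and 0 non-responders the posterior is Beta(1+k, 21), with mean (1+k)/(1+21+k).
Set (1+k)/(22+k) > 0.50 and solve: k > (0.50·22 − 1)/(1 − 0.50) = 20.000.
The smallest integer exceeding 20.000 is 21.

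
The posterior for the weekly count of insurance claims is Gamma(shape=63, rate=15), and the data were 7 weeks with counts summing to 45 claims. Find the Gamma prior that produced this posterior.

Gamma(shape=18, rate=8)

Gamma–Poisson conjugacy: posterior shape = α + Σxᵢ, posterior rate = β + n.
So α = 63 − 45 = 18 and β = 15 − 7 = 8.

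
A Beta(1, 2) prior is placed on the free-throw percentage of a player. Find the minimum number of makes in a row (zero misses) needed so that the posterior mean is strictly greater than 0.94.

After k makes and 0 misses the posterior is Beta(1+k, 2), with mean (1+k)/(1+2+k).
Set (1+k)/(3+k) > 0.94 and solve: k > (0.94·3 − 1)/(1 − 0.94) = 30.333.
The smallest integer exceeding 30.333 is 31.

k = 31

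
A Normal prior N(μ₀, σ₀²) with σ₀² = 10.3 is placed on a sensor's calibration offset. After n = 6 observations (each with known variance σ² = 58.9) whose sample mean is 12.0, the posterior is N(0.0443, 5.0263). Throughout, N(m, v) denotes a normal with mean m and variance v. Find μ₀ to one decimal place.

μ₀ = -12.5

The posterior mean is a precision-weighted average: μ_n = (τ₀μ₀ + τ_data·x̄)/(τ₀+τ_data), with τ₀=1/σ₀² and τ_data=n/σ².
Here τ₀ = 1/10.3 = 0.097087 and τ_data = 6/58.9 = 0.101868, so τ_n = 0.198955.
Rearranging for μ₀: μ₀ = (μ_n·τ_n − τ_data·x̄)/τ₀ = (0.0443·0.198955 − 0.101868·12.0) / 0.097087 = -1.213602/0.097087 ≈ -12.5.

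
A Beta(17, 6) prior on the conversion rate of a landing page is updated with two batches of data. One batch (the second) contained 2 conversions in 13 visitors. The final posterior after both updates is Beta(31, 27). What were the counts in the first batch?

Because Beta–binomial updating is additive in the counts, the combined data contributed (α_post−α_prior, β_post−β_prior) successes and failures.
Total across both batches: 31−17=14 conversions, 27−6=21 bounces.
Subtract the second batch: 14−2=12 conversions and 21−11=10 bounces.

12 conversions and 10 bounces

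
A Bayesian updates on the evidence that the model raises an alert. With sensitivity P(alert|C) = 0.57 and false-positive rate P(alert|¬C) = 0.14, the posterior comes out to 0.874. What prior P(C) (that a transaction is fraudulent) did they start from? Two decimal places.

In odds form, posterior odds = prior odds × likelihood ratio, so prior odds = posterior odds ÷ LR.
Posterior odds = 0.874/(1−0.874) = 6.9365. LR = 0.57/0.14 = 4.0714.
Prior odds = 6.9365/4.0714 = 1.7037, so P(C) = 1.7037/(1+1.7037) ≈ 0.63.

P(C) = 0.63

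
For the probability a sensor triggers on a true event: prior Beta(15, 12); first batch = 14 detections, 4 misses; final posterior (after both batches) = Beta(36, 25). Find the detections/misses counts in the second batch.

Sequential conjugate updates are equivalent to a single update on the pooled data, so total successes = posterior α − prior α and total failures = posterior β − prior β.
Total across both batches: 36−15=21 detections, 25−12=13 misses.
Subtract the first batch: 21−14=7 detections and 13−4=9 misses.

7 detections and 9 misses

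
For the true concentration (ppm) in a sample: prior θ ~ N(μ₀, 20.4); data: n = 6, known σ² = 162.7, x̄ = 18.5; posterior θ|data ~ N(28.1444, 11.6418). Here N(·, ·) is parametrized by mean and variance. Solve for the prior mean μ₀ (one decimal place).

μ₀ = 35.4

The posterior mean is a precision-weighted average: μ_n = (τ₀μ₀ + τ_data·x̄)/(τ₀+τ_data), with τ₀=1/σ₀² and τ_data=n/σ².
Here τ₀ = 1/20.4 = 0.049020 and τ_data = 6/162.7 = 0.036878, so τ_n = 0.085898.
Rearranging for μ₀: μ₀ = (μ_n·τ_n − τ_data·x̄)/τ₀ = (28.1444·0.085898 − 0.036878·18.5) / 0.049020 = 1.735305/0.049020 ≈ 35.4.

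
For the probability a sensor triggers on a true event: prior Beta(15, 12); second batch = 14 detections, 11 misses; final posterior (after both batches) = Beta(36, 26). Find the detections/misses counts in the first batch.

7 detections and 3 misses

Sequential conjugate updates are equivalent to a single update on the pooled data, so total successes = posterior α − prior α and total failures = posterior β − prior β.
Total across both batches: 36−15=21 detections, 26−12=14 misses.
Subtract the second batch: 21−14=7 detections and 14−11=3 misses.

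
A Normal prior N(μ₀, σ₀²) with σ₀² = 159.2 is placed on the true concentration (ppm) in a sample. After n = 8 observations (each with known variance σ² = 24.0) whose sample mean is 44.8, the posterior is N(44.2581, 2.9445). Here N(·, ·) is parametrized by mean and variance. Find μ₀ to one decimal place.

With known observation variance, the Normal–Normal posterior has precision τ_n = τ₀ + n/σ² and mean μ_n = (τ₀μ₀ + (n/σ²)x̄)/τ_n.
Here τ₀ = 1/159.2 = 0.006281 and τ_data = 8/24.0 = 0.333333, so τ_n = 0.339614.
Rearranging for μ₀: μ₀ = (μ_n·τ_n − τ_data·x̄)/τ₀ = (44.2581·0.339614 − 0.333333·44.8) / 0.006281 = 0.097352/0.006281 ≈ 15.5.

μ₀ = 15.5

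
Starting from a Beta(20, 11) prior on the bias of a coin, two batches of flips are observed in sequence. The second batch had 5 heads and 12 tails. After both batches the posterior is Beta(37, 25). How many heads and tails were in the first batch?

12 heads and 2 tails

Sequential conjugate updates are equivalent to a single update on the pooled data, so total successes = posterior α − prior α and total failures = posterior β − prior β.
Total across both batches: 37−20=17 heads, 25−11=14 tails.
Subtract the second batch: 17−5=12 heads and 14−12=2 tails.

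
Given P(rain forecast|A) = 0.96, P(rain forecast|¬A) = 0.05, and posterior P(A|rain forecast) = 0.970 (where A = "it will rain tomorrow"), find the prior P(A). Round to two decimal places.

P(A) = 0.63

Bayes' rule in odds form gives O(A|E) = O(A)·[P(E|A)/P(E|¬A)], hence O(A) = O(A|E)/LR.
Posterior odds = 0.970/(1−0.970) = 32.3333. LR = 0.96/0.05 = 19.2000.
Prior odds = 32.3333/19.2000 = 1.6840, so P(A) = 1.6840/(1+1.6840) ≈ 0.63.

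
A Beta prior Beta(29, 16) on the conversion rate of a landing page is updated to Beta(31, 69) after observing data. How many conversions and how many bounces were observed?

A Beta(a, b) prior with s successes and f failures in binomial data gives a Beta(a+s, b+f) posterior.
Match parameters: s=31−29=2, f=69−16=53.

2 conversions and 53 bounces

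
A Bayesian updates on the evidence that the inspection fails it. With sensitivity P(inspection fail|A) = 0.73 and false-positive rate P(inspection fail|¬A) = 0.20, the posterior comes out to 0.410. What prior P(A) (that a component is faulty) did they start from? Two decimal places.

P(A) = 0.16

Bayes' rule in odds form gives O(A|E) = O(A)·[P(E|A)/P(E|¬A)], hence O(A) = O(A|E)/LR.
Posterior odds = 0.410/(1−0.410) = 0.6949. LR = 0.73/0.20 = 3.6500.
Prior odds = 0.6949/3.6500 = 0.1904, so P(A) = 0.1904/(1+0.1904) ≈ 0.16.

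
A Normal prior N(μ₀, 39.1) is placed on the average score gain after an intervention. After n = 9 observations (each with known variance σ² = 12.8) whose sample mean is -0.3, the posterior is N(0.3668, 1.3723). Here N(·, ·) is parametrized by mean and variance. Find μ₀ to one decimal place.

μ₀ = 18.7

With known observation variance, the Normal–Normal posterior has precision τ_n = τ₀ + n/σ² and mean μ_n = (τ₀μ₀ + (n/σ²)x̄)/τ_n.
Here τ₀ = 1/39.1 = 0.025575 and τ_data = 9/12.8 = 0.703125, so τ_n = 0.728700.
Rearranging for μ₀: μ₀ = (μ_n·τ_n − τ_data·x̄)/τ₀ = (0.3668·0.728700 − 0.703125·-0.3) / 0.025575 = 0.478225/0.025575 ≈ 18.7.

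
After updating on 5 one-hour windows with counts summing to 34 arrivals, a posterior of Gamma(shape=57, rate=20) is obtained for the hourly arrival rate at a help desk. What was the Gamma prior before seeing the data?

Gamma(shape=23, rate=15)

A Gamma(α, β) prior (rate parametrization) on a Poisson rate with n observations summing to S gives posterior Gamma(α+S, β+n).
So α = 57 − 34 = 23 and β = 20 − 5 = 15.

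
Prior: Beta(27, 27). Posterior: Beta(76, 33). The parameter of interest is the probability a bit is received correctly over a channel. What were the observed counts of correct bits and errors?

49 correct bits and 6 errors

Beta is conjugate to the binomial likelihood: posterior = Beta(a+s, b+f).
So s = 76 − 27 = 49 and f = 33 − 27 = 6.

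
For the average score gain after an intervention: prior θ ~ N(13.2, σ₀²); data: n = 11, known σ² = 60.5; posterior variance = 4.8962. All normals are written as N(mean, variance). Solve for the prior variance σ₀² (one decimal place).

For the Normal–Normal model with known σ², precisions add: τ_n = τ₀ + n/σ².
So 1/σ₀² = 1/4.8962 − 11/60.5 = 0.204240 − 0.181818 = 0.022422.
Hence σ₀² = 1/0.022422 ≈ 44.6.

σ₀² = 44.6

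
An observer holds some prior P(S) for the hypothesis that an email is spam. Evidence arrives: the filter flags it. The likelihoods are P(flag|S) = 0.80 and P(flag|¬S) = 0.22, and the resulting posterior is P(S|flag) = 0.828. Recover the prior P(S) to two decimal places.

P(S) = 0.57

Bayes' rule in odds form gives O(S|E) = O(S)·[P(E|S)/P(E|¬S)], hence O(S) = O(S|E)/LR.
Posterior odds = 0.828/(1−0.828) = 4.8140. LR = 0.80/0.22 = 3.6364.
Prior odds = 4.8140/3.6364 = 1.3238, so P(S) = 1.3238/(1+1.3238) ≈ 0.57.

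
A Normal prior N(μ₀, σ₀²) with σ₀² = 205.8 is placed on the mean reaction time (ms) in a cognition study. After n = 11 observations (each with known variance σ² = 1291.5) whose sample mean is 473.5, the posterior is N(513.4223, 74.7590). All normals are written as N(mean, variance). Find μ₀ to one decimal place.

The posterior mean is a precision-weighted average: μ_n = (τ₀μ₀ + τ_data·x̄)/(τ₀+τ_data), with τ₀=1/σ₀² and τ_data=n/σ².
Here τ₀ = 1/205.8 = 0.004859 and τ_data = 11/1291.5 = 0.008517, so τ_n = 0.013376.
Rearranging for μ₀: μ₀ = (μ_n·τ_n − τ_data·x̄)/τ₀ = (513.4223·0.013376 − 0.008517·473.5) / 0.004859 = 2.834737/0.004859 ≈ 583.4.

μ₀ = 583.4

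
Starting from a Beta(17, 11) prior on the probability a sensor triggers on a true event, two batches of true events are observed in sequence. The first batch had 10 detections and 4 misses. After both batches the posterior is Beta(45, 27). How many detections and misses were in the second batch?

18 detections and 12 misses

Because Beta–binomial updating is additive in the counts, the combined data contributed (α_post−α_prior, β_post−β_prior) successes and failures.
Total across both batches: 45−17=28 detections, 27−11=16 misses.
Subtract the first batch: 28−10=18 detections and 16−4=12 misses.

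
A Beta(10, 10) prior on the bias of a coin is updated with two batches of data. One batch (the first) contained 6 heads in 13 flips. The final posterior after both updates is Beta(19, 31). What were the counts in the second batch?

Sequential conjugate updates are equivalent to a single update on the pooled data, so total successes = posterior α − prior α and total failures = posterior β − prior β.
Total across both batches: 19−10=9 heads, 31−10=21 tails.
Subtract the first batch: 9−6=3 heads and 21−7=14 tails.

3 heads and 14 tails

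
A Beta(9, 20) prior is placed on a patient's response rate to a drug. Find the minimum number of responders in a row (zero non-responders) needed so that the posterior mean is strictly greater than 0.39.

After k responders and 0 non-responders the posterior is Beta(9+k, 20), with mean (9+k)/(9+20+k).
Set (9+k)/(29+k) > 0.39 and solve: k > (0.39·29 − 9)/(1 − 0.39) = 3.787.
The smallest integer exceeding 3.787 is 4, and checking k=4: (13)/(33) = 0.3939 > 0.39.

k = 4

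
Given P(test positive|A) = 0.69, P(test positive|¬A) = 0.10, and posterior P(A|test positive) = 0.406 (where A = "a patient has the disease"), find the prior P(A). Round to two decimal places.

Bayes' rule in odds form gives O(A|E) = O(A)·[P(E|A)/P(E|¬A)], hence O(A) = O(A|E)/LR.
Posterior odds = 0.406/(1−0.406) = 0.6835. LR = 0.69/0.10 = 6.9000.
Prior odds = 0.6835/6.9000 = 0.0991, so P(A) = 0.0991/(1+0.0991) ≈ 0.09.

P(A) = 0.09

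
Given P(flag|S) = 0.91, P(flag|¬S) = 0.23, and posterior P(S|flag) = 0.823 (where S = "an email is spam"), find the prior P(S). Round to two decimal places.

P(S) = 0.54

In odds form, posterior odds = prior odds × likelihood ratio, so prior odds = posterior odds ÷ LR.
Posterior odds = 0.823/(1−0.823) = 4.6497. LR = 0.91/0.23 = 3.9565.
Prior odds = 4.6497/3.9565 = 1.1752, so P(S) = 1.1752/(1+1.1752) ≈ 0.54.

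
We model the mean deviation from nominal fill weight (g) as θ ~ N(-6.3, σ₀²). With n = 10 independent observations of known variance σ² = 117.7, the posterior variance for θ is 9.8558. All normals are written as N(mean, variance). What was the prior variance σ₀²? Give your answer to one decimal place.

σ₀² = 60.6

Posterior precision equals prior precision plus data precision: 1/σ_n² = 1/σ₀² + n/σ².
So 1/σ₀² = 1/9.8558 − 10/117.7 = 0.101463 − 0.084962 = 0.016501.
Hence σ₀² = 1/0.016501 ≈ 60.6.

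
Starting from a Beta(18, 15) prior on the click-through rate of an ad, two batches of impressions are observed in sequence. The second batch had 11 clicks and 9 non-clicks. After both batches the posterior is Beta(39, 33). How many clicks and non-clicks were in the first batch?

10 clicks and 9 non-clicks

Because Beta–binomial updating is additive in the counts, the combined data contributed (α_post−α_prior, β_post−β_prior) successes and failures.
Total across both batches: 39−18=21 clicks, 33−15=18 non-clicks.
Subtract the second batch: 21−11=10 clicks and 18−9=9 non-clicks.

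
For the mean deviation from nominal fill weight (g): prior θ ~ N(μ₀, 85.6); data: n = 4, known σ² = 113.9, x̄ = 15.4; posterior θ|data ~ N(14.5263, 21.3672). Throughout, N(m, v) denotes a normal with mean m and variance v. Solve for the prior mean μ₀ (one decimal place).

μ₀ = 11.9

The posterior mean is a precision-weighted average: μ_n = (τ₀μ₀ + τ_data·x̄)/(τ₀+τ_data), with τ₀=1/σ₀² and τ_data=n/σ².
Here τ₀ = 1/85.6 = 0.011682 and τ_data = 4/113.9 = 0.035119, so τ_n = 0.046801.
Rearranging for μ₀: μ₀ = (μ_n·τ_n − τ_data·x̄)/τ₀ = (14.5263·0.046801 − 0.035119·15.4) / 0.011682 = 0.139013/0.011682 ≈ 11.9.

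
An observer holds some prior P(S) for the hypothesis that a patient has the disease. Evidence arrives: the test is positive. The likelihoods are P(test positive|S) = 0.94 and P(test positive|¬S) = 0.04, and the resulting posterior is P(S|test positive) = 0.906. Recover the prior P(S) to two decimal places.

In odds form, posterior odds = prior odds × likelihood ratio, so prior odds = posterior odds ÷ LR.
Posterior odds = 0.906/(1−0.906) = 9.6383. LR = 0.94/0.04 = 23.5000.
Prior odds = 9.6383/23.5000 = 0.4101, so P(S) = 0.4101/(1+0.4101) ≈ 0.29.

P(S) = 0.29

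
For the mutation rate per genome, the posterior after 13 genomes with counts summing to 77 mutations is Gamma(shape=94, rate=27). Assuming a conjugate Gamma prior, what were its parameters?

Gamma–Poisson conjugacy: posterior shape = α + Σxᵢ, posterior rate = β + n.
So α = 94 − 77 = 17 and β = 27 − 13 = 14.

Gamma(shape=17, rate=14)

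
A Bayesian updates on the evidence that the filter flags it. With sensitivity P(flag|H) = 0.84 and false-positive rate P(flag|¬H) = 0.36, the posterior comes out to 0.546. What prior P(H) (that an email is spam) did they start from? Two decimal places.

P(H) = 0.34

Bayes' rule in odds form gives O(H|E) = O(H)·[P(E|H)/P(E|¬H)], hence O(H) = O(H|E)/LR.
Posterior odds = 0.546/(1−0.546) = 1.2026. LR = 0.84/0.36 = 2.3333.
Prior odds = 1.2026/2.3333 = 0.5154, so P(H) = 0.5154/(1+0.5154) ≈ 0.34.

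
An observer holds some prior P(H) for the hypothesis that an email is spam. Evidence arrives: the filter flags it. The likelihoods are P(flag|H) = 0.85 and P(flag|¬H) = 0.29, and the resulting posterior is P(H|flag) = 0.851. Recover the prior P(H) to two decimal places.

Bayes' rule in odds form gives O(H|E) = O(H)·[P(E|H)/P(E|¬H)], hence O(H) = O(H|E)/LR.
Posterior odds = 0.851/(1−0.851) = 5.7114. LR = 0.85/0.29 = 2.9310.
Prior odds = 5.7114/2.9310 = 1.9486, so P(H) = 1.9486/(1+1.9486) ≈ 0.66.

P(H) = 0.66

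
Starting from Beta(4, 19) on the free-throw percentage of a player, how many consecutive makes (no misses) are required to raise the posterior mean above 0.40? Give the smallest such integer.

k = 9

After k makes and 0 misses the posterior is Beta(4+k, 19), with mean (4+k)/(4+19+k).
Set (4+k)/(23+k) > 0.40 and solve: k > (0.40·23 − 4)/(1 − 0.40) = 8.667.
The smallest integer exceeding 8.667 is 9.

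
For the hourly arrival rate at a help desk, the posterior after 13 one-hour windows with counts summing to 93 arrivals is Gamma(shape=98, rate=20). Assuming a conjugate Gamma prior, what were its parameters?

Gamma–Poisson conjugacy: posterior shape = α + Σxᵢ, posterior rate = β + n.
So α = 98 − 93 = 5 and β = 20 − 13 = 7.

Gamma(shape=5, rate=7)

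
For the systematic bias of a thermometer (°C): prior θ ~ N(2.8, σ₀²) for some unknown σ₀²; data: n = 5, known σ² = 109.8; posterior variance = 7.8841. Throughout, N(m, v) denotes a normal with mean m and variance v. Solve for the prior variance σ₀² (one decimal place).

Posterior precision equals prior precision plus data precision: 1/σ_n² = 1/σ₀² + n/σ².
So 1/σ₀² = 1/7.8841 − 5/109.8 = 0.126838 − 0.045537 = 0.081301.
Hence σ₀² = 1/0.081301 ≈ 12.3.

σ₀² = 12.3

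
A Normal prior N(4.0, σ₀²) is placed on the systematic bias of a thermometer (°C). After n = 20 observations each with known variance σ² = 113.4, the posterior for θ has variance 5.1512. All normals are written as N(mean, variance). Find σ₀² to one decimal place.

σ₀² = 56.3

For the Normal–Normal model with known σ², precisions add: τ_n = τ₀ + n/σ².
So 1/σ₀² = 1/5.1512 − 20/113.4 = 0.194130 − 0.176367 = 0.017763.
Hence σ₀² = 1/0.017763 ≈ 56.3.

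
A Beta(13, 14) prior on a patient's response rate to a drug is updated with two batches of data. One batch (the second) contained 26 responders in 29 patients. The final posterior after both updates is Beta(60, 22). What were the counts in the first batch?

Sequential conjugate updates are equivalent to a single update on the pooled data, so total successes = posterior α − prior α and total failures = posterior β − prior β.
Total across both batches: 60−13=47 responders, 22−14=8 non-responders.
Subtract the second batch: 47−26=21 responders and 8−3=5 non-responders.

21 responders and 5 non-responders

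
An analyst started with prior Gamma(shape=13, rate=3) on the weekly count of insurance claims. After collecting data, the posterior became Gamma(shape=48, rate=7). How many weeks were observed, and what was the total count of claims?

n = 4 weeks with total 35 claims

A Gamma(α, β) prior (rate parametrization) on a Poisson rate with n observations summing to S gives posterior Gamma(α+S, β+n).
Matching: Σxᵢ = 48 − 13 = 35 and n = 7 − 3 = 4.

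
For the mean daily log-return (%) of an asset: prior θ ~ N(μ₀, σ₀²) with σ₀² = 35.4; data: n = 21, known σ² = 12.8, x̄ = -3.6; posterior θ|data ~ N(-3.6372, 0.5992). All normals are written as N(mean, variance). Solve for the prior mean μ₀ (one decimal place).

μ₀ = -5.8

With known observation variance, the Normal–Normal posterior has precision τ_n = τ₀ + n/σ² and mean μ_n = (τ₀μ₀ + (n/σ²)x̄)/τ_n.
Here τ₀ = 1/35.4 = 0.028249 and τ_data = 21/12.8 = 1.640625, so τ_n = 1.668874.
Rearranging for μ₀: μ₀ = (μ_n·τ_n − τ_data·x̄)/τ₀ = (-3.6372·1.668874 − 1.640625·-3.6) / 0.028249 = -0.163779/0.028249 ≈ -5.8.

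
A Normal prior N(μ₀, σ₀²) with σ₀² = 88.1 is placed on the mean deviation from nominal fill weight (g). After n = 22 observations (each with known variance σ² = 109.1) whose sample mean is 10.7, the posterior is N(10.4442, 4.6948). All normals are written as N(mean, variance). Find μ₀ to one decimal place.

The posterior mean is a precision-weighted average: μ_n = (τ₀μ₀ + τ_data·x̄)/(τ₀+τ_data), with τ₀=1/σ₀² and τ_data=n/σ².
Here τ₀ = 1/88.1 = 0.011351 and τ_data = 22/109.1 = 0.201650, so τ_n = 0.213001.
Rearranging for μ₀: μ₀ = (μ_n·τ_n − τ_data·x̄)/τ₀ = (10.4442·0.213001 − 0.201650·10.7) / 0.011351 = 0.066970/0.011351 ≈ 5.9.

μ₀ = 5.9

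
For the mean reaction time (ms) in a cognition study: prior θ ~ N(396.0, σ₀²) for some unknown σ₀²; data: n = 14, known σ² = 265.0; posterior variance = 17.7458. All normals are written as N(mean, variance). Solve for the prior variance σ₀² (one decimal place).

For the Normal–Normal model with known σ², precisions add: τ_n = τ₀ + n/σ².
So 1/σ₀² = 1/17.7458 − 14/265.0 = 0.056351 − 0.052830 = 0.003521.
Hence σ₀² = 1/0.003521 ≈ 284.0.

σ₀² = 284.0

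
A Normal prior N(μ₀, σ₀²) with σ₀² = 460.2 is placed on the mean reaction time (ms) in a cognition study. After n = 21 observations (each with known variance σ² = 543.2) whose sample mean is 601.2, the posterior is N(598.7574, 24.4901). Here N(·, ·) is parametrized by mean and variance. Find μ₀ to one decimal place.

μ₀ = 555.3

With known observation variance, the Normal–Normal posterior has precision τ_n = τ₀ + n/σ² and mean μ_n = (τ₀μ₀ + (n/σ²)x̄)/τ_n.
Here τ₀ = 1/460.2 = 0.002173 and τ_data = 21/543.2 = 0.038660, so τ_n = 0.040833.
Rearranging for μ₀: μ₀ = (μ_n·τ_n − τ_data·x̄)/τ₀ = (598.7574·0.040833 − 0.038660·601.2) / 0.002173 = 1.206669/0.002173 ≈ 555.3.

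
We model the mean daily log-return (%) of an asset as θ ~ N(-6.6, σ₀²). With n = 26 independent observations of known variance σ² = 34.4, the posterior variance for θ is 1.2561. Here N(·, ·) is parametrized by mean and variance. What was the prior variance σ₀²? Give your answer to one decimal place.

σ₀² = 24.8

Posterior precision equals prior precision plus data precision: 1/σ_n² = 1/σ₀² + n/σ².
So 1/σ₀² = 1/1.2561 − 26/34.4 = 0.796115 − 0.755814 = 0.040301.
Hence σ₀² = 1/0.040301 ≈ 24.8.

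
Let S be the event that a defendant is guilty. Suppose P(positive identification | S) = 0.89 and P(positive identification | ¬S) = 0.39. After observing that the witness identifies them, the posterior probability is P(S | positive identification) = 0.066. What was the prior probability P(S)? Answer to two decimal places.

Bayes' rule in odds form gives O(S|E) = O(S)·[P(E|S)/P(E|¬S)], hence O(S) = O(S|E)/LR.
Posterior odds = 0.066/(1−0.066) = 0.0707. LR = 0.89/0.39 = 2.2821.
Prior odds = 0.0707/2.2821 = 0.0310, so P(S) = 0.0310/(1+0.0310) ≈ 0.03.

P(S) = 0.03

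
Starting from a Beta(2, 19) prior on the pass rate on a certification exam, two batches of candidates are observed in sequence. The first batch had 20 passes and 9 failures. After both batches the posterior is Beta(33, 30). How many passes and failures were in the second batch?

11 passes and 2 failures

Sequential conjugate updates are equivalent to a single update on the pooled data, so total successes = posterior α − prior α and total failures = posterior β − prior β.
Total across both batches: 33−2=31 passes, 30−19=11 failures.
Subtract the first batch: 31−20=11 passes and 11−9=2 failures.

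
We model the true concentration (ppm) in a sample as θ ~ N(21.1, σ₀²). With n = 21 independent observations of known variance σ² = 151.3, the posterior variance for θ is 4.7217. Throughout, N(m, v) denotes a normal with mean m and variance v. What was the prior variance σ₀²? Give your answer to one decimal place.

σ₀² = 13.7

For the Normal–Normal model with known σ², precisions add: τ_n = τ₀ + n/σ².
So 1/σ₀² = 1/4.7217 − 21/151.3 = 0.211788 − 0.138797 = 0.072991.
Hence σ₀² = 1/0.072991 ≈ 13.7.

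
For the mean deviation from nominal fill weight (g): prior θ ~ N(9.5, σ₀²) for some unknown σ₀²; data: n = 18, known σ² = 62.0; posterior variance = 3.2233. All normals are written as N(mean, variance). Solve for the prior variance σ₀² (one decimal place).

Posterior precision equals prior precision plus data precision: 1/σ_n² = 1/σ₀² + n/σ².
So 1/σ₀² = 1/3.2233 − 18/62.0 = 0.310241 − 0.290323 = 0.019918.
Hence σ₀² = 1/0.019918 ≈ 50.2.

σ₀² = 50.2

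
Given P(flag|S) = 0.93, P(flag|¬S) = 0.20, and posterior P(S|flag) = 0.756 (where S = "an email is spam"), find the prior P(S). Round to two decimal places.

P(S) = 0.40

In odds form, posterior odds = prior odds × likelihood ratio, so prior odds = posterior odds ÷ LR.
Posterior odds = 0.756/(1−0.756) = 3.0984. LR = 0.93/0.20 = 4.6500.
Prior odds = 3.0984/4.6500 = 0.6663, so P(S) = 0.6663/(1+0.6663) ≈ 0.40.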